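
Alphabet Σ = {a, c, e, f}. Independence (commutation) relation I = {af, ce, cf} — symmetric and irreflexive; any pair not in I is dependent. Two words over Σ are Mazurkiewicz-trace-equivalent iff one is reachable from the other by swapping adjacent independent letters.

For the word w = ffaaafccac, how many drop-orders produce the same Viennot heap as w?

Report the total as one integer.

120

#0=f has no predecessor
#1=f depends on [0:f]
#2=a has no predecessor
#3=a depends on [2:a]
#4=a depends on [3:a]
#5=f depends on [1:f]
#6=c depends on [4:a]
#7=c depends on [6:c]
#8=a depends on [7:c]
#9=c depends on [8:a]
sources: [0:f, 2:a]
N(rest) = Σ N(rest − s) over sources s of rest; N(one piece) = 1:
  size 1 → [5]=1  [9]=1
  size 2 → [1,5]=1  [5,9]=2  [8,9]=1
  size 3 → [0,1,5]=1  [1,5,9]=3  [5,8,9]=3  [7,8,9]=1
  size 4 → [0,1,5,9]=4  [1,5,8,9]=6  [5,7,8,9]=4  [6,7,8,9]=1
  size 5 → [0,1,5,8,9]=10  [1,5,7,8,9]=10  [4,6,7,8,9]=1  [5,6,7,8,9]=5
  size 6 → [0,1,5,7,8,9]=20  [1,5,6,7,8,9]=15  [3,4,6,7,8,9]=1  [4,5,6,7,8,9]=6
  size 7 → [0,1,5,6,7,8,9]=35  [1,4,5,6,7,8,9]=21  [2,3,4,6,7,8,9]=1  [3,4,5,6,7,8,9]=7
  size 8 → [0,1,4,5,6,7,8,9]=56  [1,3,4,5,6,7,8,9]=28  [2,3,4,5,6,7,8,9]=8
  first=0(f) contributes 36
  first=2(a) contributes 84
|[w]| = 120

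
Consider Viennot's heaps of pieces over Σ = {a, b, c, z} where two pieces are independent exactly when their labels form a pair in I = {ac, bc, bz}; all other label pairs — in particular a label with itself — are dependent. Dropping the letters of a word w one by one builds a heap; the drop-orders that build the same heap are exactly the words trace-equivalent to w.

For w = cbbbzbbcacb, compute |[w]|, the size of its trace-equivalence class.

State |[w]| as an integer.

0(c) covers ∅
1(b) covers ∅
2(b) covers 1:b
3(b) covers 2:b
4(z) covers 0:c
5(b) covers 3:b
6(b) covers 5:b
7(c) covers 4:z
8(a) covers 4:z, 6:b
9(c) covers 7:c
10(b) covers 8:a
floor of heap: 0:c, 1:b
completions by unplaced set U, small U first (add the entries for U minus each lowest piece of U):
  |U|=1: {9}:1  {10}:1
  |U|=2: {7,9}:1  {8,10}:1  {9,10}:2
  |U|=3: {6,8,10}:1  {7,9,10}:3  {8,9,10}:3
  |U|=4: {5,6,8,10}:1  {6,8,9,10}:4  {7,8,9,10}:6
  |U|=5: {3,5,6,8,10}:1  {4,7,8,9,10}:6  {5,6,8,9,10}:5  {6,7,8,9,10}:10
  |U|=6: {0,4,7,8,9,10}:6  {2,3,5,6,8,10}:1  {3,5,6,8,9,10}:6  {4,6,7,8,9,10}:16  {5,6,7,8,9,10}:15
  |U|=7: {0,4,6,7,8,9,10}:22  {1,2,3,5,6,8,10}:1  {2,3,5,6,8,9,10}:7  {3,5,6,7,8,9,10}:21  {4,5,6,7,8,9,10}:31
  |U|=8: {0,4,5,6,7,8,9,10}:53  {1,2,3,5,6,8,9,10}:8  {2,3,5,6,7,8,9,10}:28  {3,4,5,6,7,8,9,10}:52
  |U|=9: {0,3,4,5,6,7,8,9,10}:105  {1,2,3,5,6,7,8,9,10}:36  {2,3,4,5,6,7,8,9,10}:80
  start at 0(c): 116
  start at 1(b): 185
sum over floor = 301

301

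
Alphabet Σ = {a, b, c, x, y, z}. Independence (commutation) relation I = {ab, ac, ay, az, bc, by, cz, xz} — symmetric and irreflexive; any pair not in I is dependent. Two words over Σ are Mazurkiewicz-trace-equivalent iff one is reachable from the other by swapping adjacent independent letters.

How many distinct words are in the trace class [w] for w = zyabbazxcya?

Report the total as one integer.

549

0(z) covers ∅
1(y) covers 0:z
2(a) covers ∅
3(b) covers 0:z
4(b) covers 3:b
5(a) covers 2:a
6(z) covers 1:y, 4:b
7(x) covers 1:y, 4:b, 5:a
8(c) covers 7:x
9(y) covers 6:z, 8:c
10(a) covers 7:x
floor of heap: 0:z, 2:a
completions by unplaced set U, small U first (add the entries for U minus each lowest piece of U):
  |U|=1: {9}:1  {10}:1
  |U|=2: {6,9}:1  {8,9}:1  {9,10}:2
  |U|=3: {6,8,9}:2  {6,9,10}:3  {8,9,10}:3
  |U|=4: {6,8,9,10}:8  {7,8,9,10}:3
  |U|=5: {5,7,8,9,10}:3  {6,7,8,9,10}:11
  |U|=6: {1,6,7,8,9,10}:11  {2,5,7,8,9,10}:3  {4,6,7,8,9,10}:11  {5,6,7,8,9,10}:14
  |U|=7: {1,4,6,7,8,9,10}:22  {1,5,6,7,8,9,10}:25  {2,5,6,7,8,9,10}:17  {3,4,6,7,8,9,10}:11  {4,5,6,7,8,9,10}:25
  |U|=8: {1,2,5,6,7,8,9,10}:42  {1,3,4,6,7,8,9,10}:33  {1,4,5,6,7,8,9,10}:72  {2,4,5,6,7,8,9,10}:42  {3,4,5,6,7,8,9,10}:36
  |U|=9: {0,1,3,4,6,7,8,9,10}:33  {1,2,4,5,6,7,8,9,10}:156  {1,3,4,5,6,7,8,9,10}:141  {2,3,4,5,6,7,8,9,10}:78
  start at 0(z): 375
  start at 2(a): 174
sum over floor = 549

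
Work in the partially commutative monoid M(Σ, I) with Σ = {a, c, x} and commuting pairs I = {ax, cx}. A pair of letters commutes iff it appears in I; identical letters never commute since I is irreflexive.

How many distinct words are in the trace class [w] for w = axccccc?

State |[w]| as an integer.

piece 0:a — minimal
piece 1:x — minimal
piece 2:c rests on {0:a}
piece 3:c rests on {2:c}
piece 4:c rests on {3:c}
piece 5:c rests on {4:c}
piece 6:c rests on {5:c}
minimal pieces: {0:a, 1:x}
ways to finish when only these pieces remain (= sum over removing one remaining piece with nothing left below it):
  1 left: {1}→1  {6}→1
  2 left: {1,6}→2  {5,6}→1
  3 left: {1,5,6}→3  {4,5,6}→1
  4 left: {1,4,5,6}→4  {3,4,5,6}→1
  5 left: {1,3,4,5,6}→5  {2,3,4,5,6}→1
  placing 0:a first → 6 extensions
  placing 1:x first → 1 extensions
total linear extensions = 7

7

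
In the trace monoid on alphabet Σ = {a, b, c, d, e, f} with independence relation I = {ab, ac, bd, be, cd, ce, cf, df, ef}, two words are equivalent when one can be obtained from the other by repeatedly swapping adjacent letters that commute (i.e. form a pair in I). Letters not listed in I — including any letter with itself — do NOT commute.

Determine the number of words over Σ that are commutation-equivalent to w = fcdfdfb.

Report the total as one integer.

84

drop 0:f onto floor
drop 1:c onto floor
drop 2:d onto floor
drop 3:f onto {0:f}
drop 4:d onto {2:d}
drop 5:f onto {3:f}
drop 6:b onto {1:c, 5:f}
ground layer = {0:f, 1:c, 2:d}
drop-orders for the pieces not yet dropped (sum over which currently-grounded one goes next):
  1 to go: {4} 1  {6} 1
  2 to go: {1,6} 1  {2,4} 1  {4,6} 2  {5,6} 1
  3 to go: {1,4,6} 3  {1,5,6} 2  {2,4,6} 3  {3,5,6} 1  {4,5,6} 3
  4 to go: {0,3,5,6} 1  {1,2,4,6} 6  {1,3,5,6} 3  {1,4,5,6} 8  {2,4,5,6} 6  {3,4,5,6} 4
  5 to go: {0,1,3,5,6} 4  {0,3,4,5,6} 5  {1,2,4,5,6} 20  {1,3,4,5,6} 15  {2,3,4,5,6} 10
  if 0:f drops first: 45 orders
  if 1:c drops first: 15 orders
  if 2:d drops first: 24 orders
heap linearizations: 84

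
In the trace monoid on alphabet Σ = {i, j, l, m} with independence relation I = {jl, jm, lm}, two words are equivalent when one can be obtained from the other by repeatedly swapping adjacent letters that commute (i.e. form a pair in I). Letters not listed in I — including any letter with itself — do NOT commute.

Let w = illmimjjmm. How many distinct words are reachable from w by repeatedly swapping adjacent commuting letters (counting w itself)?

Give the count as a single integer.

drop 0:i onto floor
drop 1:l onto {0:i}
drop 2:l onto {1:l}
drop 3:m onto {0:i}
drop 4:i onto {2:l, 3:m}
drop 5:m onto {4:i}
drop 6:j onto {4:i}
drop 7:j onto {6:j}
drop 8:m onto {5:m}
drop 9:m onto {8:m}
ground layer = {0:i}
drop-orders for the pieces not yet dropped (sum over which currently-grounded one goes next):
  1 to go: {7} 1  {9} 1
  2 to go: {6,7} 1  {7,9} 2  {8,9} 1
  3 to go: {5,8,9} 1  {6,7,9} 3  {7,8,9} 3
  4 to go: {5,7,8,9} 4  {6,7,8,9} 6
  5 to go: {5,6,7,8,9} 10
  6 to go: {4,5,6,7,8,9} 10
  7 to go: {2,4,5,6,7,8,9} 10  {3,4,5,6,7,8,9} 10
  8 to go: {1,2,4,5,6,7,8,9} 10  {2,3,4,5,6,7,8,9} 20
  if 0:i drops first: 30 orders

30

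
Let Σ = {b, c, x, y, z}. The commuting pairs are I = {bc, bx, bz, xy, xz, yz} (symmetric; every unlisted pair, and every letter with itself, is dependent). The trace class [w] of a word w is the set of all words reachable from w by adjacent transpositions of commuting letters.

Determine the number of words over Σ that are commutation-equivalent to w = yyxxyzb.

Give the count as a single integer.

#0=y has no predecessor
#1=y depends on [0:y]
#2=x has no predecessor
#3=x depends on [2:x]
#4=y depends on [1:y]
#5=z has no predecessor
#6=b depends on [4:y]
sources: [0:y, 2:x, 5:z]
N(rest) = Σ N(rest − s) over sources s of rest; N(one piece) = 1:
  size 1 → [3]=1  [5]=1  [6]=1
  size 2 → [2,3]=1  [3,5]=2  [3,6]=2  [4,6]=1  [5,6]=2
  size 3 → [1,4,6]=1  [2,3,5]=3  [2,3,6]=3  [3,4,6]=3  [3,5,6]=6  [4,5,6]=3
  size 4 → [0,1,4,6]=1  [1,3,4,6]=4  [1,4,5,6]=4  [2,3,4,6]=6  [2,3,5,6]=12  [3,4,5,6]=12
  size 5 → [0,1,3,4,6]=5  [0,1,4,5,6]=5  [1,2,3,4,6]=10  [1,3,4,5,6]=20  [2,3,4,5,6]=30
  first=0(y) contributes 60
  first=2(x) contributes 30
  first=5(z) contributes 15
|[w]| = 105

105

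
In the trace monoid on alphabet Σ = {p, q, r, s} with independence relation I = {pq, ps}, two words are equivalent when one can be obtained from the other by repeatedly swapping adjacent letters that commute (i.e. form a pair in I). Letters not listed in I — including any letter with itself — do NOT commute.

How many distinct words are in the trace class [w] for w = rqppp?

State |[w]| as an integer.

0(r) covers ∅
1(q) covers 0:r
2(p) covers 0:r
3(p) covers 2:p
4(p) covers 3:p
floor of heap: 0:r
completions by unplaced set U, small U first (add the entries for U minus each lowest piece of U):
  |U|=1: {1}:1  {4}:1
  |U|=2: {1,4}:2  {3,4}:1
  |U|=3: {1,3,4}:3  {2,3,4}:1
  start at 0(r): 4

4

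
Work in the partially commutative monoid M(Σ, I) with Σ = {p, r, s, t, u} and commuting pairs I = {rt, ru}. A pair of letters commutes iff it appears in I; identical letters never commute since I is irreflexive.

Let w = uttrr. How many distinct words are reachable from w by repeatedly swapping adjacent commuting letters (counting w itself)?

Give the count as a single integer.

piece 0:u — minimal
piece 1:t rests on {0:u}
piece 2:t rests on {1:t}
piece 3:r — minimal
piece 4:r rests on {3:r}
minimal pieces: {0:u, 3:r}
ways to finish when only these pieces remain (= sum over removing one remaining piece with nothing left below it):
  1 left: {2}→1  {4}→1
  2 left: {1,2}→1  {2,4}→2  {3,4}→1
  3 left: {0,1,2}→1  {1,2,4}→3  {2,3,4}→3
  placing 0:u first → 6 extensions
  placing 3:r first → 4 extensions
total linear extensions = 10

10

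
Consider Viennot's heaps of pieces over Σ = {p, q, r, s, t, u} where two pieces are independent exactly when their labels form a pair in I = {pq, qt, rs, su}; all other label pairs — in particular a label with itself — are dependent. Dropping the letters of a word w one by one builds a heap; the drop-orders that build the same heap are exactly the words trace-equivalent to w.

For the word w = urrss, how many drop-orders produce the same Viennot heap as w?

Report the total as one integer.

10

#0=u has no predecessor
#1=r depends on [0:u]
#2=r depends on [1:r]
#3=s has no predecessor
#4=s depends on [3:s]
sources: [0:u, 3:s]
N(rest) = Σ N(rest − s) over sources s of rest; N(one piece) = 1:
  size 1 → [2]=1  [4]=1
  size 2 → [1,2]=1  [2,4]=2  [3,4]=1
  size 3 → [0,1,2]=1  [1,2,4]=3  [2,3,4]=3
  first=0(u) contributes 6
  first=3(s) contributes 4
|[w]| = 10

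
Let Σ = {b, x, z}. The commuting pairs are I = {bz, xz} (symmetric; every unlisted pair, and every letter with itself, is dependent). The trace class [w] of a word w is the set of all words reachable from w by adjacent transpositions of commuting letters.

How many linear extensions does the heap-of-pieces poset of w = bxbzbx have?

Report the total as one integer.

6

piece 0:b — minimal
piece 1:x rests on {0:b}
piece 2:b rests on {1:x}
piece 3:z — minimal
piece 4:b rests on {2:b}
piece 5:x rests on {4:b}
minimal pieces: {0:b, 3:z}
ways to finish when only these pieces remain (= sum over removing one remaining piece with nothing left below it):
  1 left: {3}→1  {5}→1
  2 left: {3,5}→2  {4,5}→1
  3 left: {2,4,5}→1  {3,4,5}→3
  4 left: {1,2,4,5}→1  {2,3,4,5}→4
  placing 0:b first → 5 extensions
  placing 3:z first → 1 extensions
total linear extensions = 6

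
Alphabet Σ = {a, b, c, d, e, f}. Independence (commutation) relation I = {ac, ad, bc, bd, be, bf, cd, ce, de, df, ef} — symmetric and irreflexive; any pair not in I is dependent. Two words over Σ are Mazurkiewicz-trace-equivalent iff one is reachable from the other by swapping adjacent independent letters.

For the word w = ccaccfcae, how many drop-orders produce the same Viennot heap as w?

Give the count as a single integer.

15

piece 0:c — minimal
piece 1:c rests on {0:c}
piece 2:a — minimal
piece 3:c rests on {1:c}
piece 4:c rests on {3:c}
piece 5:f rests on {2:a, 4:c}
piece 6:c rests on {5:f}
piece 7:a rests on {5:f}
piece 8:e rests on {7:a}
minimal pieces: {0:c, 2:a}
ways to finish when only these pieces remain (= sum over removing one remaining piece with nothing left below it):
  1 left: {6}→1  {8}→1
  2 left: {6,8}→2  {7,8}→1
  3 left: {6,7,8}→3
  4 left: {5,6,7,8}→3
  5 left: {2,5,6,7,8}→3  {4,5,6,7,8}→3
  6 left: {2,4,5,6,7,8}→6  {3,4,5,6,7,8}→3
  7 left: {1,3,4,5,6,7,8}→3  {2,3,4,5,6,7,8}→9
  placing 0:c first → 12 extensions
  placing 2:a first → 3 extensions
total linear extensions = 15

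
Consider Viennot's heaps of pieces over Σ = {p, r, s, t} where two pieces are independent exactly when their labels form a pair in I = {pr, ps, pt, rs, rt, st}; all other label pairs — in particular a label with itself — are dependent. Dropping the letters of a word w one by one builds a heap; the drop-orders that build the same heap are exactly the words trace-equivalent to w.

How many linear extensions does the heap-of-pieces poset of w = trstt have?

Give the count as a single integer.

20

#0=t has no predecessor
#1=r has no predecessor
#2=s has no predecessor
#3=t depends on [0:t]
#4=t depends on [3:t]
sources: [0:t, 1:r, 2:s]
N(rest) = Σ N(rest − s) over sources s of rest; N(one piece) = 1:
  size 1 → [1]=1  [2]=1  [4]=1
  size 2 → [1,2]=2  [1,4]=2  [2,4]=2  [3,4]=1
  size 3 → [0,3,4]=1  [1,2,4]=6  [1,3,4]=3  [2,3,4]=3
  first=0(t) contributes 12
  first=1(r) contributes 4
  first=2(s) contributes 4
|[w]| = 20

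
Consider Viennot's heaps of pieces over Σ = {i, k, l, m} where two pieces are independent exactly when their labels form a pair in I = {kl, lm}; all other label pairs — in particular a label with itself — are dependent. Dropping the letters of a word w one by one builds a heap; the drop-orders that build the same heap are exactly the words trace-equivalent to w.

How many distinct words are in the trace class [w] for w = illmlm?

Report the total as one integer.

10

drop 0:i onto floor
drop 1:l onto {0:i}
drop 2:l onto {1:l}
drop 3:m onto {0:i}
drop 4:l onto {2:l}
drop 5:m onto {3:m}
ground layer = {0:i}
drop-orders for the pieces not yet dropped (sum over which currently-grounded one goes next):
  1 to go: {4} 1  {5} 1
  2 to go: {2,4} 1  {3,5} 1  {4,5} 2
  3 to go: {1,2,4} 1  {2,4,5} 3  {3,4,5} 3
  4 to go: {1,2,4,5} 4  {2,3,4,5} 6
  if 0:i drops first: 10 orders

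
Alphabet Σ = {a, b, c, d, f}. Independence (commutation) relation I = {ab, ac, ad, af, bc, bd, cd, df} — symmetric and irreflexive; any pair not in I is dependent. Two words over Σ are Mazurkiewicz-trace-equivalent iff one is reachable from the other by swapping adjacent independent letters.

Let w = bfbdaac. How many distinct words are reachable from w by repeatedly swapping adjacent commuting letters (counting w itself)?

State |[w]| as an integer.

drop 0:b onto floor
drop 1:f onto {0:b}
drop 2:b onto {1:f}
drop 3:d onto floor
drop 4:a onto floor
drop 5:a onto {4:a}
drop 6:c onto {1:f}
ground layer = {0:b, 3:d, 4:a}
drop-orders for the pieces not yet dropped (sum over which currently-grounded one goes next):
  1 to go: {2} 1  {3} 1  {5} 1  {6} 1
  2 to go: {2,3} 2  {2,5} 2  {2,6} 2  {3,5} 2  {3,6} 2  {4,5} 1  {5,6} 2
  3 to go: {1,2,6} 2  {2,3,5} 6  {2,3,6} 6  {2,4,5} 3  {2,5,6} 6  {3,4,5} 3  {3,5,6} 6  {4,5,6} 3
  4 to go: {0,1,2,6} 2  {1,2,3,6} 8  {1,2,5,6} 8  {2,3,4,5} 12  {2,3,5,6} 24  {2,4,5,6} 12  {3,4,5,6} 12
  5 to go: {0,1,2,3,6} 10  {0,1,2,5,6} 10  {1,2,3,5,6} 40  {1,2,4,5,6} 20  {2,3,4,5,6} 60
  if 0:b drops first: 120 orders
  if 3:d drops first: 30 orders
  if 4:a drops first: 60 orders
heap linearizations: 210

210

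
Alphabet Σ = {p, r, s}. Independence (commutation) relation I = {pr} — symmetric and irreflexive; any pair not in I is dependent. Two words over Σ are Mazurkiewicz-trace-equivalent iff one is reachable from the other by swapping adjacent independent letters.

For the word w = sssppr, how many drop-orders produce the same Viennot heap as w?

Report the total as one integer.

drop 0:s onto floor
drop 1:s onto {0:s}
drop 2:s onto {1:s}
drop 3:p onto {2:s}
drop 4:p onto {3:p}
drop 5:r onto {2:s}
ground layer = {0:s}
drop-orders for the pieces not yet dropped (sum over which currently-grounded one goes next):
  1 to go: {4} 1  {5} 1
  2 to go: {3,4} 1  {4,5} 2
  3 to go: {3,4,5} 3
  4 to go: {2,3,4,5} 3
  if 0:s drops first: 3 orders

3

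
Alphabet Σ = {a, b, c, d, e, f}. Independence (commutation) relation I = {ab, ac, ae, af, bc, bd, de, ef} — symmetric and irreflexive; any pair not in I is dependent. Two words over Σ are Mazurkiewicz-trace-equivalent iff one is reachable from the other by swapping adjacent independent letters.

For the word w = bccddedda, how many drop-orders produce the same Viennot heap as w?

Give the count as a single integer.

drop 0:b onto floor
drop 1:c onto floor
drop 2:c onto {1:c}
drop 3:d onto {2:c}
drop 4:d onto {3:d}
drop 5:e onto {0:b, 2:c}
drop 6:d onto {4:d}
drop 7:d onto {6:d}
drop 8:a onto {7:d}
ground layer = {0:b, 1:c}
drop-orders for the pieces not yet dropped (sum over which currently-grounded one goes next):
  1 to go: {5} 1  {8} 1
  2 to go: {0,5} 1  {5,8} 2  {7,8} 1
  3 to go: {0,5,8} 3  {5,7,8} 3  {6,7,8} 1
  4 to go: {0,5,7,8} 6  {4,6,7,8} 1  {5,6,7,8} 4
  5 to go: {0,5,6,7,8} 10  {3,4,6,7,8} 1  {4,5,6,7,8} 5
  6 to go: {0,4,5,6,7,8} 15  {3,4,5,6,7,8} 6
  7 to go: {0,3,4,5,6,7,8} 21  {2,3,4,5,6,7,8} 6
  if 0:b drops first: 6 orders
  if 1:c drops first: 27 orders
heap linearizations: 33

33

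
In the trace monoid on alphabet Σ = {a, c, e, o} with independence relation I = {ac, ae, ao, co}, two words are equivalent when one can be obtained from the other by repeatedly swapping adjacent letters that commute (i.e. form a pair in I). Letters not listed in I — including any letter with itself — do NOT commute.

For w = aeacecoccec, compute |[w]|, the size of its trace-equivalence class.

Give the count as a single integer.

piece 0:a — minimal
piece 1:e — minimal
piece 2:a rests on {0:a}
piece 3:c rests on {1:e}
piece 4:e rests on {3:c}
piece 5:c rests on {4:e}
piece 6:o rests on {4:e}
piece 7:c rests on {5:c}
piece 8:c rests on {7:c}
piece 9:e rests on {6:o, 8:c}
piece 10:c rests on {9:e}
minimal pieces: {0:a, 1:e}
ways to finish when only these pieces remain (= sum over removing one remaining piece with nothing left below it):
  1 left: {2}→1  {10}→1
  2 left: {0,2}→1  {2,10}→2  {9,10}→1
  3 left: {0,2,10}→3  {2,9,10}→3  {6,9,10}→1  {8,9,10}→1
  4 left: {0,2,9,10}→6  {2,6,9,10}→4  {2,8,9,10}→4  {6,8,9,10}→2  {7,8,9,10}→1
  5 left: {0,2,6,9,10}→10  {0,2,8,9,10}→10  {2,6,8,9,10}→10  {2,7,8,9,10}→5  {5,7,8,9,10}→1  {6,7,8,9,10}→3
  6 left: {0,2,6,8,9,10}→30  {0,2,7,8,9,10}→15  {2,5,7,8,9,10}→6  {2,6,7,8,9,10}→18  {5,6,7,8,9,10}→4
  7 left: {0,2,5,7,8,9,10}→21  {0,2,6,7,8,9,10}→63  {2,5,6,7,8,9,10}→28  {4,5,6,7,8,9,10}→4
  8 left: {0,2,5,6,7,8,9,10}→112  {2,4,5,6,7,8,9,10}→32  {3,4,5,6,7,8,9,10}→4
  9 left: {0,2,4,5,6,7,8,9,10}→144  {1,3,4,5,6,7,8,9,10}→4  {2,3,4,5,6,7,8,9,10}→36
  placing 0:a first → 40 extensions
  placing 1:e first → 180 extensions
total linear extensions = 220

220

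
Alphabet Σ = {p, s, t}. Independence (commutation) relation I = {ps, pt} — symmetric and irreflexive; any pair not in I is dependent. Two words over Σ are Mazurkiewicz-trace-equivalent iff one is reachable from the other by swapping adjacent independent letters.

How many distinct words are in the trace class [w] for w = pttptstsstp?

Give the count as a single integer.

#0=p has no predecessor
#1=t has no predecessor
#2=t depends on [1:t]
#3=p depends on [0:p]
#4=t depends on [2:t]
#5=s depends on [4:t]
#6=t depends on [5:s]
#7=s depends on [6:t]
#8=s depends on [7:s]
#9=t depends on [8:s]
#10=p depends on [3:p]
sources: [0:p, 1:t]
N(rest) = Σ N(rest − s) over sources s of rest; N(one piece) = 1:
  size 1 → [9]=1  [10]=1
  size 2 → [3,10]=1  [8,9]=1  [9,10]=2
  size 3 → [0,3,10]=1  [3,9,10]=3  [7,8,9]=1  [8,9,10]=3
  size 4 → [0,3,9,10]=4  [3,8,9,10]=6  [6,7,8,9]=1  [7,8,9,10]=4
  size 5 → [0,3,8,9,10]=10  [3,7,8,9,10]=10  [5,6,7,8,9]=1  [6,7,8,9,10]=5
  size 6 → [0,3,7,8,9,10]=20  [3,6,7,8,9,10]=15  [4,5,6,7,8,9]=1  [5,6,7,8,9,10]=6
  size 7 → [0,3,6,7,8,9,10]=35  [2,4,5,6,7,8,9]=1  [3,5,6,7,8,9,10]=21  [4,5,6,7,8,9,10]=7
  size 8 → [0,3,5,6,7,8,9,10]=56  [1,2,4,5,6,7,8,9]=1  [2,4,5,6,7,8,9,10]=8  [3,4,5,6,7,8,9,10]=28
  size 9 → [0,3,4,5,6,7,8,9,10]=84  [1,2,4,5,6,7,8,9,10]=9  [2,3,4,5,6,7,8,9,10]=36
  first=0(p) contributes 45
  first=1(t) contributes 120
|[w]| = 165

165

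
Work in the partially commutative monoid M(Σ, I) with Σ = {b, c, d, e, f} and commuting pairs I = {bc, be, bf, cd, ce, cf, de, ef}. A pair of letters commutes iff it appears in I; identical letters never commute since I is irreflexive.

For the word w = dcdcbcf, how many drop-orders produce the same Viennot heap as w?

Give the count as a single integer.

piece 0:d — minimal
piece 1:c — minimal
piece 2:d rests on {0:d}
piece 3:c rests on {1:c}
piece 4:b rests on {2:d}
piece 5:c rests on {3:c}
piece 6:f rests on {2:d}
minimal pieces: {0:d, 1:c}
ways to finish when only these pieces remain (= sum over removing one remaining piece with nothing left below it):
  1 left: {4}→1  {5}→1  {6}→1
  2 left: {3,5}→1  {4,5}→2  {4,6}→2  {5,6}→2
  3 left: {1,3,5}→1  {2,4,6}→2  {3,4,5}→3  {3,5,6}→3  {4,5,6}→6
  4 left: {0,2,4,6}→2  {1,3,4,5}→4  {1,3,5,6}→4  {2,4,5,6}→8  {3,4,5,6}→12
  5 left: {0,2,4,5,6}→10  {1,3,4,5,6}→20  {2,3,4,5,6}→20
  placing 0:d first → 40 extensions
  placing 1:c first → 30 extensions
total linear extensions = 70

70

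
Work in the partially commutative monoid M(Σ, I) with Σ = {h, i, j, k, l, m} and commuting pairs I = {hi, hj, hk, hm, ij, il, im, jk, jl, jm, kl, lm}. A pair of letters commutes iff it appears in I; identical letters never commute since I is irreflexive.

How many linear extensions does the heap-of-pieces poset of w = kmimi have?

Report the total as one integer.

#0=k has no predecessor
#1=m depends on [0:k]
#2=i depends on [0:k]
#3=m depends on [1:m]
#4=i depends on [2:i]
sources: [0:k]
N(rest) = Σ N(rest − s) over sources s of rest; N(one piece) = 1:
  size 1 → [3]=1  [4]=1
  size 2 → [1,3]=1  [2,4]=1  [3,4]=2
  size 3 → [1,3,4]=3  [2,3,4]=3
  first=0(k) contributes 6

6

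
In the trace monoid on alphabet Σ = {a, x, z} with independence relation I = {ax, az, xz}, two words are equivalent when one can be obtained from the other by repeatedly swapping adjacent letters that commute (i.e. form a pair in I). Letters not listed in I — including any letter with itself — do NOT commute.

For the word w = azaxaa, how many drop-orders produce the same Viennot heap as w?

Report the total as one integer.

30

#0=a has no predecessor
#1=z has no predecessor
#2=a depends on [0:a]
#3=x has no predecessor
#4=a depends on [2:a]
#5=a depends on [4:a]
sources: [0:a, 1:z, 3:x]
N(rest) = Σ N(rest − s) over sources s of rest; N(one piece) = 1:
  size 1 → [1]=1  [3]=1  [5]=1
  size 2 → [1,3]=2  [1,5]=2  [3,5]=2  [4,5]=1
  size 3 → [1,3,5]=6  [1,4,5]=3  [2,4,5]=1  [3,4,5]=3
  size 4 → [0,2,4,5]=1  [1,2,4,5]=4  [1,3,4,5]=12  [2,3,4,5]=4
  first=0(a) contributes 20
  first=1(z) contributes 5
  first=3(x) contributes 5
|[w]| = 30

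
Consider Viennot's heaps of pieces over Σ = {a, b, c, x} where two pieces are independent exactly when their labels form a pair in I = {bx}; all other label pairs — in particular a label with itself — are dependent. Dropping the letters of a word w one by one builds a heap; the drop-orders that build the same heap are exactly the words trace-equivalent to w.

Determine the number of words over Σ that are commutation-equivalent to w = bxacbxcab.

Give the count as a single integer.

4

#0=b has no predecessor
#1=x has no predecessor
#2=a depends on [0:b, 1:x]
#3=c depends on [2:a]
#4=b depends on [3:c]
#5=x depends on [3:c]
#6=c depends on [4:b, 5:x]
#7=a depends on [6:c]
#8=b depends on [7:a]
sources: [0:b, 1:x]
N(rest) = Σ N(rest − s) over sources s of rest; N(one piece) = 1:
  size 1 → [8]=1
  size 2 → [7,8]=1
  size 3 → [6,7,8]=1
  size 4 → [4,6,7,8]=1  [5,6,7,8]=1
  size 5 → [4,5,6,7,8]=2
  size 6 → [3,4,5,6,7,8]=2
  size 7 → [2,3,4,5,6,7,8]=2
  first=0(b) contributes 2
  first=1(x) contributes 2
|[w]| = 4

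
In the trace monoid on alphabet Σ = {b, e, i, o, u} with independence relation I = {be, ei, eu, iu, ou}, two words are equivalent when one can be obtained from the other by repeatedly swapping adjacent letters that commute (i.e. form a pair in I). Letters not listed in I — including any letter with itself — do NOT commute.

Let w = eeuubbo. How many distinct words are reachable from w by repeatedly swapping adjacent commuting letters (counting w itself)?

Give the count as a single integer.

15

0(e) covers ∅
1(e) covers 0:e
2(u) covers ∅
3(u) covers 2:u
4(b) covers 3:u
5(b) covers 4:b
6(o) covers 1:e, 5:b
floor of heap: 0:e, 2:u
completions by unplaced set U, small U first (add the entries for U minus each lowest piece of U):
  |U|=1: {6}:1
  |U|=2: {1,6}:1  {5,6}:1
  |U|=3: {0,1,6}:1  {1,5,6}:2  {4,5,6}:1
  |U|=4: {0,1,5,6}:3  {1,4,5,6}:3  {3,4,5,6}:1
  |U|=5: {0,1,4,5,6}:6  {1,3,4,5,6}:4  {2,3,4,5,6}:1
  start at 0(e): 5
  start at 2(u): 10
sum over floor = 15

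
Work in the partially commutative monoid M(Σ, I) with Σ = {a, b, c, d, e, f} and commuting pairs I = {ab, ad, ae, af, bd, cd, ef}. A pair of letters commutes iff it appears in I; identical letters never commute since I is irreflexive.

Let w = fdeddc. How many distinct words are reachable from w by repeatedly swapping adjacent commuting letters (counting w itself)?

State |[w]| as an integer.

3

0(f) covers ∅
1(d) covers 0:f
2(e) covers 1:d
3(d) covers 2:e
4(d) covers 3:d
5(c) covers 2:e
floor of heap: 0:f
completions by unplaced set U, small U first (add the entries for U minus each lowest piece of U):
  |U|=1: {4}:1  {5}:1
  |U|=2: {3,4}:1  {4,5}:2
  |U|=3: {3,4,5}:3
  |U|=4: {2,3,4,5}:3
  start at 0(f): 3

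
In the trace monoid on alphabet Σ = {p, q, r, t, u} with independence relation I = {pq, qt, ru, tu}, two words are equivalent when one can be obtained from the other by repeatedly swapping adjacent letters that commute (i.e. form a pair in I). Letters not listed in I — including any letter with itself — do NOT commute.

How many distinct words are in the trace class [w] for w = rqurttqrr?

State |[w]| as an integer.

piece 0:r — minimal
piece 1:q rests on {0:r}
piece 2:u rests on {1:q}
piece 3:r rests on {1:q}
piece 4:t rests on {3:r}
piece 5:t rests on {4:t}
piece 6:q rests on {2:u, 3:r}
piece 7:r rests on {5:t, 6:q}
piece 8:r rests on {7:r}
minimal pieces: {0:r}
ways to finish when only these pieces remain (= sum over removing one remaining piece with nothing left below it):
  1 left: {8}→1
  2 left: {7,8}→1
  3 left: {5,7,8}→1  {6,7,8}→1
  4 left: {2,6,7,8}→1  {4,5,7,8}→1  {5,6,7,8}→2
  5 left: {2,5,6,7,8}→3  {4,5,6,7,8}→3
  6 left: {2,4,5,6,7,8}→6  {3,4,5,6,7,8}→3
  7 left: {2,3,4,5,6,7,8}→9
  placing 0:r first → 9 extensions

9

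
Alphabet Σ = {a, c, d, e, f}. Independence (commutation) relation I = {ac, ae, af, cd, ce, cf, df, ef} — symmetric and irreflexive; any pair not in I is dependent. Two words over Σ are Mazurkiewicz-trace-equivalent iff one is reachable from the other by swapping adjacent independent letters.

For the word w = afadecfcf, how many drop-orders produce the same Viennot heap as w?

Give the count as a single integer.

1260

0(a) covers ∅
1(f) covers ∅
2(a) covers 0:a
3(d) covers 2:a
4(e) covers 3:d
5(c) covers ∅
6(f) covers 1:f
7(c) covers 5:c
8(f) covers 6:f
floor of heap: 0:a, 1:f, 5:c
completions by unplaced set U, small U first (add the entries for U minus each lowest piece of U):
  |U|=1: {4}:1  {7}:1  {8}:1
  |U|=2: {3,4}:1  {4,7}:2  {4,8}:2  {5,7}:1  {6,8}:1  {7,8}:2
  |U|=3: {1,6,8}:1  {2,3,4}:1  {3,4,7}:3  {3,4,8}:3  {4,5,7}:3  {4,6,8}:3  {4,7,8}:6  {5,7,8}:3  {6,7,8}:3
  |U|=4: {0,2,3,4}:1  {1,4,6,8}:4  {1,6,7,8}:4  {2,3,4,7}:4  {2,3,4,8}:4  {3,4,5,7}:6  {3,4,6,8}:6  {3,4,7,8}:12  {4,5,7,8}:12  {4,6,7,8}:12  {5,6,7,8}:6
  |U|=5: {0,2,3,4,7}:5  {0,2,3,4,8}:5  {1,3,4,6,8}:10  {1,4,6,7,8}:20  {1,5,6,7,8}:10  {2,3,4,5,7}:10  {2,3,4,6,8}:10  {2,3,4,7,8}:20  {3,4,5,7,8}:30  {3,4,6,7,8}:30  {4,5,6,7,8}:30
  |U|=6: {0,2,3,4,5,7}:15  {0,2,3,4,6,8}:15  {0,2,3,4,7,8}:30  {1,2,3,4,6,8}:20  {1,3,4,6,7,8}:60  {1,4,5,6,7,8}:60  {2,3,4,5,7,8}:60  {2,3,4,6,7,8}:60  {3,4,5,6,7,8}:90
  |U|=7: {0,1,2,3,4,6,8}:35  {0,2,3,4,5,7,8}:105  {0,2,3,4,6,7,8}:105  {1,2,3,4,6,7,8}:140  {1,3,4,5,6,7,8}:210  {2,3,4,5,6,7,8}:210
  start at 0(a): 560
  start at 1(f): 420
  start at 5(c): 280
sum over floor = 1260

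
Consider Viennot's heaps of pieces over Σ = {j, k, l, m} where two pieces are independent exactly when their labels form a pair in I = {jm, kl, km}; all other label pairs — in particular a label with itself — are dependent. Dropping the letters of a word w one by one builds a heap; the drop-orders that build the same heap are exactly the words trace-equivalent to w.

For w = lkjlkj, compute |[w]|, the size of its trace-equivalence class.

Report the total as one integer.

4

0(l) covers ∅
1(k) covers ∅
2(j) covers 0:l, 1:k
3(l) covers 2:j
4(k) covers 2:j
5(j) covers 3:l, 4:k
floor of heap: 0:l, 1:k
completions by unplaced set U, small U first (add the entries for U minus each lowest piece of U):
  |U|=1: {5}:1
  |U|=2: {3,5}:1  {4,5}:1
  |U|=3: {3,4,5}:2
  |U|=4: {2,3,4,5}:2
  start at 0(l): 2
  start at 1(k): 2
sum over floor = 4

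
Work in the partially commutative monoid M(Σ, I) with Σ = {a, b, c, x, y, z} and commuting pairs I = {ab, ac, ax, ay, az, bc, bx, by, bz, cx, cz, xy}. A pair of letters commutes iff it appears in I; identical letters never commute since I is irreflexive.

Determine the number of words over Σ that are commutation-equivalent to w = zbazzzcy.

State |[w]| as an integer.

280

piece 0:z — minimal
piece 1:b — minimal
piece 2:a — minimal
piece 3:z rests on {0:z}
piece 4:z rests on {3:z}
piece 5:z rests on {4:z}
piece 6:c — minimal
piece 7:y rests on {5:z, 6:c}
minimal pieces: {0:z, 1:b, 2:a, 6:c}
ways to finish when only these pieces remain (= sum over removing one remaining piece with nothing left below it):
  1 left: {1}→1  {2}→1  {7}→1
  2 left: {1,2}→2  {1,7}→2  {2,7}→2  {5,7}→1  {6,7}→1
  3 left: {1,2,7}→6  {1,5,7}→3  {1,6,7}→3  {2,5,7}→3  {2,6,7}→3  {4,5,7}→1  {5,6,7}→2
  4 left: {1,2,5,7}→12  {1,2,6,7}→12  {1,4,5,7}→4  {1,5,6,7}→8  {2,4,5,7}→4  {2,5,6,7}→8  {3,4,5,7}→1  {4,5,6,7}→3
  5 left: {0,3,4,5,7}→1  {1,2,4,5,7}→20  {1,2,5,6,7}→40  {1,3,4,5,7}→5  {1,4,5,6,7}→15  {2,3,4,5,7}→5  {2,4,5,6,7}→15  {3,4,5,6,7}→4
  6 left: {0,1,3,4,5,7}→6  {0,2,3,4,5,7}→6  {0,3,4,5,6,7}→5  {1,2,3,4,5,7}→30  {1,2,4,5,6,7}→90  {1,3,4,5,6,7}→24  {2,3,4,5,6,7}→24
  placing 0:z first → 168 extensions
  placing 1:b first → 35 extensions
  placing 2:a first → 35 extensions
  placing 6:c first → 42 extensions
total linear extensions = 280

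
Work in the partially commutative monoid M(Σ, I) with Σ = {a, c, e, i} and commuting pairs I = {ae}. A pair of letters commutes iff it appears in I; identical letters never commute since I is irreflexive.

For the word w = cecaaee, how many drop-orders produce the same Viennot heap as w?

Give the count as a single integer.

drop 0:c onto floor
drop 1:e onto {0:c}
drop 2:c onto {1:e}
drop 3:a onto {2:c}
drop 4:a onto {3:a}
drop 5:e onto {2:c}
drop 6:e onto {5:e}
ground layer = {0:c}
drop-orders for the pieces not yet dropped (sum over which currently-grounded one goes next):
  1 to go: {4} 1  {6} 1
  2 to go: {3,4} 1  {4,6} 2  {5,6} 1
  3 to go: {3,4,6} 3  {4,5,6} 3
  4 to go: {3,4,5,6} 6
  5 to go: {2,3,4,5,6} 6
  if 0:c drops first: 6 orders

6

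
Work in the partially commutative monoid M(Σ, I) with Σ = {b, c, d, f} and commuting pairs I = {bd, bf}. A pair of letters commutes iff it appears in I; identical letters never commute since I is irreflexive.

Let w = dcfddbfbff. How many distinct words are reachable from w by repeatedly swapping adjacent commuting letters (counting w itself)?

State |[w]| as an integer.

#0=d has no predecessor
#1=c depends on [0:d]
#2=f depends on [1:c]
#3=d depends on [2:f]
#4=d depends on [3:d]
#5=b depends on [1:c]
#6=f depends on [4:d]
#7=b depends on [5:b]
#8=f depends on [6:f]
#9=f depends on [8:f]
sources: [0:d]
N(rest) = Σ N(rest − s) over sources s of rest; N(one piece) = 1:
  size 1 → [7]=1  [9]=1
  size 2 → [5,7]=1  [7,9]=2  [8,9]=1
  size 3 → [5,7,9]=3  [6,8,9]=1  [7,8,9]=3
  size 4 → [4,6,8,9]=1  [5,7,8,9]=6  [6,7,8,9]=4
  size 5 → [3,4,6,8,9]=1  [4,6,7,8,9]=5  [5,6,7,8,9]=10
  size 6 → [2,3,4,6,8,9]=1  [3,4,6,7,8,9]=6  [4,5,6,7,8,9]=15
  size 7 → [2,3,4,6,7,8,9]=7  [3,4,5,6,7,8,9]=21
  size 8 → [2,3,4,5,6,7,8,9]=28
  first=0(d) contributes 28

28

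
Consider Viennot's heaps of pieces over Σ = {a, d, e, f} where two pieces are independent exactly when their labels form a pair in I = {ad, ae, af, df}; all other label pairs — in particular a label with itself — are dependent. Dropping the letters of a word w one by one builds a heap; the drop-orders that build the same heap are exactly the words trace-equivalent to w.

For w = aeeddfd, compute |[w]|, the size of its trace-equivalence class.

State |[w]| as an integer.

28

drop 0:a onto floor
drop 1:e onto floor
drop 2:e onto {1:e}
drop 3:d onto {2:e}
drop 4:d onto {3:d}
drop 5:f onto {2:e}
drop 6:d onto {4:d}
ground layer = {0:a, 1:e}
drop-orders for the pieces not yet dropped (sum over which currently-grounded one goes next):
  1 to go: {0} 1  {5} 1  {6} 1
  2 to go: {0,5} 2  {0,6} 2  {4,6} 1  {5,6} 2
  3 to go: {0,4,6} 3  {0,5,6} 6  {3,4,6} 1  {4,5,6} 3
  4 to go: {0,3,4,6} 4  {0,4,5,6} 12  {3,4,5,6} 4
  5 to go: {0,3,4,5,6} 20  {2,3,4,5,6} 4
  if 0:a drops first: 4 orders
  if 1:e drops first: 24 orders
heap linearizations: 28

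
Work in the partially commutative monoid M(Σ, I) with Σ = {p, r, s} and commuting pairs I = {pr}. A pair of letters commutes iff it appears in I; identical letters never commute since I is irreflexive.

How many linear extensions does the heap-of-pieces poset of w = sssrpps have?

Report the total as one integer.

3

drop 0:s onto floor
drop 1:s onto {0:s}
drop 2:s onto {1:s}
drop 3:r onto {2:s}
drop 4:p onto {2:s}
drop 5:p onto {4:p}
drop 6:s onto {3:r, 5:p}
ground layer = {0:s}
drop-orders for the pieces not yet dropped (sum over which currently-grounded one goes next):
  1 to go: {6} 1
  2 to go: {3,6} 1  {5,6} 1
  3 to go: {3,5,6} 2  {4,5,6} 1
  4 to go: {3,4,5,6} 3
  5 to go: {2,3,4,5,6} 3
  if 0:s drops first: 3 orders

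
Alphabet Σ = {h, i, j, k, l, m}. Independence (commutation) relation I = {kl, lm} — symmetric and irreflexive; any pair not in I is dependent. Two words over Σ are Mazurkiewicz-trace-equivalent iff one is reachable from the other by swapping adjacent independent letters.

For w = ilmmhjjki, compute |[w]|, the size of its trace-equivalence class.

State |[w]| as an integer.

#0=i has no predecessor
#1=l depends on [0:i]
#2=m depends on [0:i]
#3=m depends on [2:m]
#4=h depends on [1:l, 3:m]
#5=j depends on [4:h]
#6=j depends on [5:j]
#7=k depends on [6:j]
#8=i depends on [7:k]
sources: [0:i]
N(rest) = Σ N(rest − s) over sources s of rest; N(one piece) = 1:
  size 1 → [8]=1
  size 2 → [7,8]=1
  size 3 → [6,7,8]=1
  size 4 → [5,6,7,8]=1
  size 5 → [4,5,6,7,8]=1
  size 6 → [1,4,5,6,7,8]=1  [3,4,5,6,7,8]=1
  size 7 → [1,3,4,5,6,7,8]=2  [2,3,4,5,6,7,8]=1
  first=0(i) contributes 3

3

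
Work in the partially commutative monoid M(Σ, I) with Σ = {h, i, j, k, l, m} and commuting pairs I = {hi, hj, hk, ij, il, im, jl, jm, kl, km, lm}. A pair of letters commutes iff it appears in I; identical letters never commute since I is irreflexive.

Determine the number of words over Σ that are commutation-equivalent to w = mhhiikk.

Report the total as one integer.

piece 0:m — minimal
piece 1:h rests on {0:m}
piece 2:h rests on {1:h}
piece 3:i — minimal
piece 4:i rests on {3:i}
piece 5:k rests on {4:i}
piece 6:k rests on {5:k}
minimal pieces: {0:m, 3:i}
ways to finish when only these pieces remain (= sum over removing one remaining piece with nothing left below it):
  1 left: {2}→1  {6}→1
  2 left: {1,2}→1  {2,6}→2  {5,6}→1
  3 left: {0,1,2}→1  {1,2,6}→3  {2,5,6}→3  {4,5,6}→1
  4 left: {0,1,2,6}→4  {1,2,5,6}→6  {2,4,5,6}→4  {3,4,5,6}→1
  5 left: {0,1,2,5,6}→10  {1,2,4,5,6}→10  {2,3,4,5,6}→5
  placing 0:m first → 15 extensions
  placing 3:i first → 20 extensions
total linear extensions = 35

35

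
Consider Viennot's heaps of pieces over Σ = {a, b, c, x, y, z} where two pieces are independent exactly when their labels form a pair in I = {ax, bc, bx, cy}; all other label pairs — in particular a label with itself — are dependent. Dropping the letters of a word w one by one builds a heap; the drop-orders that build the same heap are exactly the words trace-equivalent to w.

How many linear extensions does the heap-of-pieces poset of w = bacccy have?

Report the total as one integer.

4

#0=b has no predecessor
#1=a depends on [0:b]
#2=c depends on [1:a]
#3=c depends on [2:c]
#4=c depends on [3:c]
#5=y depends on [1:a]
sources: [0:b]
N(rest) = Σ N(rest − s) over sources s of rest; N(one piece) = 1:
  size 1 → [4]=1  [5]=1
  size 2 → [3,4]=1  [4,5]=2
  size 3 → [2,3,4]=1  [3,4,5]=3
  size 4 → [2,3,4,5]=4
  first=0(b) contributes 4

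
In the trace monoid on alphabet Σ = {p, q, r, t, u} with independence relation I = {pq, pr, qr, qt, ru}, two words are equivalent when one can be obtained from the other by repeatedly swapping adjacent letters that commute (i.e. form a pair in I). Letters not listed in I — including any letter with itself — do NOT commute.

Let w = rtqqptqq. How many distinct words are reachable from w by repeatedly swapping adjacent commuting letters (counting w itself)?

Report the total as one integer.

70

#0=r has no predecessor
#1=t depends on [0:r]
#2=q has no predecessor
#3=q depends on [2:q]
#4=p depends on [1:t]
#5=t depends on [4:p]
#6=q depends on [3:q]
#7=q depends on [6:q]
sources: [0:r, 2:q]
N(rest) = Σ N(rest − s) over sources s of rest; N(one piece) = 1:
  size 1 → [5]=1  [7]=1
  size 2 → [4,5]=1  [5,7]=2  [6,7]=1
  size 3 → [1,4,5]=1  [3,6,7]=1  [4,5,7]=3  [5,6,7]=3
  size 4 → [0,1,4,5]=1  [1,4,5,7]=4  [2,3,6,7]=1  [3,5,6,7]=4  [4,5,6,7]=6
  size 5 → [0,1,4,5,7]=5  [1,4,5,6,7]=10  [2,3,5,6,7]=5  [3,4,5,6,7]=10
  size 6 → [0,1,4,5,6,7]=15  [1,3,4,5,6,7]=20  [2,3,4,5,6,7]=15
  first=0(r) contributes 35
  first=2(q) contributes 35
|[w]| = 70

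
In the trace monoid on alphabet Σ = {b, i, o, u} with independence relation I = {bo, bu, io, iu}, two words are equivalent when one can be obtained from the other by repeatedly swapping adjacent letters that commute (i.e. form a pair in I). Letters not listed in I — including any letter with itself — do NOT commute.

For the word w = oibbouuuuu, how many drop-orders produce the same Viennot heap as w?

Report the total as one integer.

piece 0:o — minimal
piece 1:i — minimal
piece 2:b rests on {1:i}
piece 3:b rests on {2:b}
piece 4:o rests on {0:o}
piece 5:u rests on {4:o}
piece 6:u rests on {5:u}
piece 7:u rests on {6:u}
piece 8:u rests on {7:u}
piece 9:u rests on {8:u}
minimal pieces: {0:o, 1:i}
ways to finish when only these pieces remain (= sum over removing one remaining piece with nothing left below it):
  1 left: {3}→1  {9}→1
  2 left: {2,3}→1  {3,9}→2  {8,9}→1
  3 left: {1,2,3}→1  {2,3,9}→3  {3,8,9}→3  {7,8,9}→1
  4 left: {1,2,3,9}→4  {2,3,8,9}→6  {3,7,8,9}→4  {6,7,8,9}→1
  5 left: {1,2,3,8,9}→10  {2,3,7,8,9}→10  {3,6,7,8,9}→5  {5,6,7,8,9}→1
  6 left: {1,2,3,7,8,9}→20  {2,3,6,7,8,9}→15  {3,5,6,7,8,9}→6  {4,5,6,7,8,9}→1
  7 left: {0,4,5,6,7,8,9}→1  {1,2,3,6,7,8,9}→35  {2,3,5,6,7,8,9}→21  {3,4,5,6,7,8,9}→7
  8 left: {0,3,4,5,6,7,8,9}→8  {1,2,3,5,6,7,8,9}→56  {2,3,4,5,6,7,8,9}→28
  placing 0:o first → 84 extensions
  placing 1:i first → 36 extensions
total linear extensions = 120

120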